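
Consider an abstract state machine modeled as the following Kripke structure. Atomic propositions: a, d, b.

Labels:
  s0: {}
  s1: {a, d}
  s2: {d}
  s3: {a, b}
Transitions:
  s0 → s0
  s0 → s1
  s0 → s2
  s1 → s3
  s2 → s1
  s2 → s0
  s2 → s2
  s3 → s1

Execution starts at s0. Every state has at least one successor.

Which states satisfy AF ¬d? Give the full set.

States satisfying ¬d: {s0, s3}.
States satisfying AF ¬d: {s0, s1, s3}.

{s0, s1, s3}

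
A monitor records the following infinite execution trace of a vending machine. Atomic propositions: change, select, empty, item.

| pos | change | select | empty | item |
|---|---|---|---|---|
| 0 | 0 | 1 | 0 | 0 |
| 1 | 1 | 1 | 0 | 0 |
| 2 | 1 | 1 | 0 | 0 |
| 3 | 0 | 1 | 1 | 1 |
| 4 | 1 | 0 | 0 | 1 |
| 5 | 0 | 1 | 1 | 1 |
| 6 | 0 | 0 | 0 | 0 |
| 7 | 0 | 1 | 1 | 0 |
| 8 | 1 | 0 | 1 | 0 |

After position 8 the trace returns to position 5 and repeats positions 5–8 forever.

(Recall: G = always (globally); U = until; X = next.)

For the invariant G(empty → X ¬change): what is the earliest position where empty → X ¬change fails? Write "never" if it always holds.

Check empty → X ¬change at each position in order: 0 ✓, 1 ✓, 2 ✓.
At position 3 the labels are {empty, item, select} and the next position 4 has {change, item}, so empty → X ¬change is false there. This is the first violation.

3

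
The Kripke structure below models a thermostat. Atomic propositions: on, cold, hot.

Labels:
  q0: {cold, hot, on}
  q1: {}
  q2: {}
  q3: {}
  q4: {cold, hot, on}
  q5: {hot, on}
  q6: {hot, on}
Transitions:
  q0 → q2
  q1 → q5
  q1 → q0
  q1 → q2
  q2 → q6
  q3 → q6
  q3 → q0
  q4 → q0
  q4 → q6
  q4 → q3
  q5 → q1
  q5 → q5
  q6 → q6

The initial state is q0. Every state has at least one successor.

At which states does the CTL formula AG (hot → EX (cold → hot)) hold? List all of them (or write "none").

States satisfying hot → EX (cold → hot): {q0, q1, q2, q3, q4, q5, q6}.
States satisfying AG (hot → EX (cold → hot)): {q0, q1, q2, q3, q4, q5, q6}.

{q0, q1, q2, q3, q4, q5, q6}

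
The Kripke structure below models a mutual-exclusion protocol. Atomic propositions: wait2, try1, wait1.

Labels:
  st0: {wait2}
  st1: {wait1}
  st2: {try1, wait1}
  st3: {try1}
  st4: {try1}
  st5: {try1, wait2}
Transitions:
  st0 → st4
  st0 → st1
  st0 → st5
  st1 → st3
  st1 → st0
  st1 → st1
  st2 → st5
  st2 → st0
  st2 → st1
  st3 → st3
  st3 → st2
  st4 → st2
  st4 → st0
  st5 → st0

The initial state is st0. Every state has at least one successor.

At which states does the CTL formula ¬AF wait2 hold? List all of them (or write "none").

{st1, st2, st3, st4}

States satisfying wait2: {st0, st5}.
States satisfying AF wait2: {st0, st5}.
States satisfying ¬AF wait2: {st1, st2, st3, st4}.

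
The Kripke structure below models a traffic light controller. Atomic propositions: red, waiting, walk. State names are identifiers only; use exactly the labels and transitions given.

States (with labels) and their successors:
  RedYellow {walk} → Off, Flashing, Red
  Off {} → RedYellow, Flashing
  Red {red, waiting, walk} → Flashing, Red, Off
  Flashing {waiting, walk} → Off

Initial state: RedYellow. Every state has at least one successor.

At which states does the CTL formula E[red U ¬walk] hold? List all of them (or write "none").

{Off, Red}

States satisfying red: {Red}.
States satisfying ¬walk: {Off}.
States satisfying E[red U ¬walk]: {Off, Red}.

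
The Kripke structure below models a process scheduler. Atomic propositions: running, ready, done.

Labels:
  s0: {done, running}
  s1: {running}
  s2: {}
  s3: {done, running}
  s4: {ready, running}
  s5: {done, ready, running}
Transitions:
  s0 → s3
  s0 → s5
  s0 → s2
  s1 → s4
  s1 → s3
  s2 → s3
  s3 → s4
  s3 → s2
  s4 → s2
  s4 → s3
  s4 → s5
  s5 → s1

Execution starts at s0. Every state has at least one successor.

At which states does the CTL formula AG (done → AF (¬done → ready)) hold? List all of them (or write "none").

{s0, s1, s2, s3, s4, s5}

States satisfying done → AF (¬done → ready): {s0, s1, s2, s3, s4, s5}.
States satisfying AG (done → AF (¬done → ready)): {s0, s1, s2, s3, s4, s5}.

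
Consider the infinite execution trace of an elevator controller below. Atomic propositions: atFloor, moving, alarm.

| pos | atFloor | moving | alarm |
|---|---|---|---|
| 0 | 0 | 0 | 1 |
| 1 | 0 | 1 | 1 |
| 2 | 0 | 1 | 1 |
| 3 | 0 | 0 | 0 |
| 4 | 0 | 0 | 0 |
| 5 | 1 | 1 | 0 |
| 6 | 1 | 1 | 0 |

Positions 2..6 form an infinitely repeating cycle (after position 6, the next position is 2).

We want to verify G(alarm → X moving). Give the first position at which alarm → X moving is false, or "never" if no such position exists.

2

Check alarm → X moving at each position in order: 0 ✓, 1 ✓.
At position 2 the labels are {alarm, moving} and the next position 3 has {}, so alarm → X moving is false there. This is the first violation.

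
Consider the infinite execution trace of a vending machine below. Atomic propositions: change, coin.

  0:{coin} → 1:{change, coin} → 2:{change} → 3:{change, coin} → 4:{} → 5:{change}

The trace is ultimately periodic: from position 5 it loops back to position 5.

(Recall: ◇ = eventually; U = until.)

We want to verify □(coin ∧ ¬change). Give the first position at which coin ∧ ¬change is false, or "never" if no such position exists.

Check coin ∧ ¬change at each position in order: 0 ✓.
At position 1 the labels are {change, coin}, so coin ∧ ¬change is false there. This is the first violation.

1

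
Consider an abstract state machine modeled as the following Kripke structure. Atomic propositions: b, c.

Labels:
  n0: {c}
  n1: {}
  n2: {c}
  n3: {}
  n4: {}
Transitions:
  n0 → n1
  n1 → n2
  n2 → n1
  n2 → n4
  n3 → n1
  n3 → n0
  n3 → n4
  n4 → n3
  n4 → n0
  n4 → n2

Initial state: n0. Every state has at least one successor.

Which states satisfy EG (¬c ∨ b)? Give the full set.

{n3, n4}

States satisfying ¬c ∨ b: {n1, n3, n4}.
States satisfying EG (¬c ∨ b): {n3, n4}.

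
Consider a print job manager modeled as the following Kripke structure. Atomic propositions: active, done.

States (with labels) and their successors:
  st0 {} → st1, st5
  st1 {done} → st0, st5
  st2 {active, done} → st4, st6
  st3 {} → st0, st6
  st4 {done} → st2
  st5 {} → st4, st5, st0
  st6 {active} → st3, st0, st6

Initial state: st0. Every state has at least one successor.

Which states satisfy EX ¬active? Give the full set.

States satisfying ¬active: {st0, st1, st3, st4, st5}.
States satisfying EX ¬active: {st0, st1, st2, st3, st5, st6}.

{st0, st1, st2, st3, st5, st6}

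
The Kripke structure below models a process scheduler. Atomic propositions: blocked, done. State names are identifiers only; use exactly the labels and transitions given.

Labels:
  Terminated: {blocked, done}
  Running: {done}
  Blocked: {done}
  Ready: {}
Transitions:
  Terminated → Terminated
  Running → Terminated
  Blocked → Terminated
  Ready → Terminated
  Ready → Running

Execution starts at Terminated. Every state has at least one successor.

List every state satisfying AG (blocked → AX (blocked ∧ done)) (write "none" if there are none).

{Terminated, Running, Blocked, Ready}

States satisfying blocked → AX (blocked ∧ done): {Terminated, Running, Blocked, Ready}.
States satisfying AG (blocked → AX (blocked ∧ done)): {Terminated, Running, Blocked, Ready}.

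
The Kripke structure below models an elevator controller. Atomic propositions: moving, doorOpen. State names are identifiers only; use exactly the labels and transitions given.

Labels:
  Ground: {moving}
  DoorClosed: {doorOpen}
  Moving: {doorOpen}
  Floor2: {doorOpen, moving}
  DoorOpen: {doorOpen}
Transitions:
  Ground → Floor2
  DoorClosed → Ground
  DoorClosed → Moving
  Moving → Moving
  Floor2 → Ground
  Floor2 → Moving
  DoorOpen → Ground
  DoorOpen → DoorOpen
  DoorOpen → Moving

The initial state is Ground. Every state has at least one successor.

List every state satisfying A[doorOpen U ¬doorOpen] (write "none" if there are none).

States satisfying doorOpen: {DoorClosed, Moving, Floor2, DoorOpen}.
States satisfying ¬doorOpen: {Ground}.
States satisfying A[doorOpen U ¬doorOpen]: {Ground}.

{Ground}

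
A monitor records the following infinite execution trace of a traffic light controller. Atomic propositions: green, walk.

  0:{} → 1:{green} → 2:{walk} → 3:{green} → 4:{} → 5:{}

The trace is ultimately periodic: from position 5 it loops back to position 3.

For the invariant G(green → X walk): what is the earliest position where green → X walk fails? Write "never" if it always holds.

Check green → X walk at each position in order: 0 ✓, 1 ✓, 2 ✓.
At position 3 the labels are {green} and the next position 4 has {}, so green → X walk is false there. This is the first violation.

3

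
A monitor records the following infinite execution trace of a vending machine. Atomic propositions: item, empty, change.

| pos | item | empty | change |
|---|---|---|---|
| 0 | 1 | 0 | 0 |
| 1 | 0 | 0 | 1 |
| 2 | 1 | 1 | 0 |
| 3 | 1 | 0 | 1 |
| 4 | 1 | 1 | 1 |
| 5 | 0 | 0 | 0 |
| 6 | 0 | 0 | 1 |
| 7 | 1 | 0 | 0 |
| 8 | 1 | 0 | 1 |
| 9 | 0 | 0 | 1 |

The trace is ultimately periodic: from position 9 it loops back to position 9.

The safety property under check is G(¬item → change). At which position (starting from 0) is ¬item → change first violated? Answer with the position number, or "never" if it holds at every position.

Check ¬item → change at each position in order: 0 ✓, 1 ✓, 2 ✓, 3 ✓, 4 ✓.
At position 5 the labels are {}, so ¬item → change is false there. This is the first violation.

5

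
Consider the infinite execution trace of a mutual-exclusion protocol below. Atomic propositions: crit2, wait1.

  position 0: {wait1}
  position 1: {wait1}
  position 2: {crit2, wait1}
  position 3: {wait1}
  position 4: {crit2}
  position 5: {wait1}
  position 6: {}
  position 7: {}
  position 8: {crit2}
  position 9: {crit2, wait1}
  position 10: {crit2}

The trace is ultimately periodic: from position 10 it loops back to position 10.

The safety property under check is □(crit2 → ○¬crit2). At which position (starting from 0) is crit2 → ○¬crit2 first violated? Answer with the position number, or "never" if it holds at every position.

8

Check crit2 → ○¬crit2 at each position in order: 0 ✓, 1 ✓, 2 ✓, 3 ✓, 4 ✓, 5 ✓, 6 ✓, 7 ✓.
At position 8 the labels are {crit2} and the next position 9 has {crit2, wait1}, so crit2 → ○¬crit2 is false there. This is the first violation.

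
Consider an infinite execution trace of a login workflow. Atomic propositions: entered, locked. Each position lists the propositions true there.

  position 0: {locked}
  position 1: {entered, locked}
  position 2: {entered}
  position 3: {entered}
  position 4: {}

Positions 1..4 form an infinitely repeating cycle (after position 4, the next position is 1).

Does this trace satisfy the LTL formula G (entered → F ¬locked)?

Holds

entered → F ¬locked holds at every position 0..4, and those are all positions ever visited, so G (entered → F ¬locked) holds.
Positions where entered holds: 1, 2, 3.
Check F ¬locked at each: 1→ok, 2→ok, 3→ok.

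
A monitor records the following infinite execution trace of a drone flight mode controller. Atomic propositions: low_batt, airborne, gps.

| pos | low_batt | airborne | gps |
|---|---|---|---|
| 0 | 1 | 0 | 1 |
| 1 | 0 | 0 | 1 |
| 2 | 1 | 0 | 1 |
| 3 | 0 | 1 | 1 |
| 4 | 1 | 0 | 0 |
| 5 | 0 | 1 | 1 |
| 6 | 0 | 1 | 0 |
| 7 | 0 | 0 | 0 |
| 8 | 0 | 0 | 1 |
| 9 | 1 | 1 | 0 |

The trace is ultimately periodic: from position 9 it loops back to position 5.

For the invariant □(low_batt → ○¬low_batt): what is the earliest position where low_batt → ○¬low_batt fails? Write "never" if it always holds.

never

low_batt → ○¬low_batt holds at every position 0..9, and those are all the positions the trace ever visits, so the invariant □(low_batt → ○¬low_batt) is never violated.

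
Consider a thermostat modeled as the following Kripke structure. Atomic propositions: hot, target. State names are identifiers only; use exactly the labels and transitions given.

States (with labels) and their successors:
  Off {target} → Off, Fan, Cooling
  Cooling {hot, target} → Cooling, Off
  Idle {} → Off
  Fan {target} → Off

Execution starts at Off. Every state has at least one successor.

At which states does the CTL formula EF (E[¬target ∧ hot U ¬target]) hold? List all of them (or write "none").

{Idle}

States satisfying E[¬target ∧ hot U ¬target]: {Idle}.
States satisfying EF (E[¬target ∧ hot U ¬target]): {Idle}.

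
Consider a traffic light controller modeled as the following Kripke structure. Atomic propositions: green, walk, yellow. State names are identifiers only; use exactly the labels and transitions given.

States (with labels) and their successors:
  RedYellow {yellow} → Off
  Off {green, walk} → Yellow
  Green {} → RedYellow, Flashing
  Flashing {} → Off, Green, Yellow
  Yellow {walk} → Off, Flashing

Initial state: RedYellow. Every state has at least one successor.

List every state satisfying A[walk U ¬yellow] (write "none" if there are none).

States satisfying walk: {Off, Yellow}.
States satisfying ¬yellow: {Off, Green, Flashing, Yellow}.
States satisfying A[walk U ¬yellow]: {Off, Green, Flashing, Yellow}.

{Off, Green, Flashing, Yellow}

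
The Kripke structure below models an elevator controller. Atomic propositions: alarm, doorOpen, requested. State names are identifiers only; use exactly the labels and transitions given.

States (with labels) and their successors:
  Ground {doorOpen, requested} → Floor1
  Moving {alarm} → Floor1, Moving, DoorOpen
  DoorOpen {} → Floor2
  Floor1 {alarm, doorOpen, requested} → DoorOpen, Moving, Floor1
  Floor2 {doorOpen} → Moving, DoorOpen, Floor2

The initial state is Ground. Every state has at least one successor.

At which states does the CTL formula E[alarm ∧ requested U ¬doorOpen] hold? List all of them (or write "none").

States satisfying alarm ∧ requested: {Floor1}.
States satisfying ¬doorOpen: {Moving, DoorOpen}.
States satisfying E[alarm ∧ requested U ¬doorOpen]: {Moving, DoorOpen, Floor1}.

{Moving, DoorOpen, Floor1}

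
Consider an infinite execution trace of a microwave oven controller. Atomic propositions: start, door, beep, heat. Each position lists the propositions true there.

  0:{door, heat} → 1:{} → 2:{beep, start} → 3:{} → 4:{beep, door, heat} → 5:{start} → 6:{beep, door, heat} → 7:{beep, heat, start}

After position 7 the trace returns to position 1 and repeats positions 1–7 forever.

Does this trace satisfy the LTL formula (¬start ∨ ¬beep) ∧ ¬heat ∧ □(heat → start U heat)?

heat → start U heat holds at every position 0..7, and those are all positions ever visited, so □(heat → start U heat) holds.
Positions where heat holds: 0, 4, 6, 7.
Check start U heat at each: 0→ok, 4→ok, 6→ok, 7→ok.
At position 0: (¬start ∨ ¬beep) ∧ ¬heat is false; □(heat → start U heat) is true; so (¬start ∨ ¬beep) ∧ ¬heat ∧ □(heat → start U heat) is false.

Violated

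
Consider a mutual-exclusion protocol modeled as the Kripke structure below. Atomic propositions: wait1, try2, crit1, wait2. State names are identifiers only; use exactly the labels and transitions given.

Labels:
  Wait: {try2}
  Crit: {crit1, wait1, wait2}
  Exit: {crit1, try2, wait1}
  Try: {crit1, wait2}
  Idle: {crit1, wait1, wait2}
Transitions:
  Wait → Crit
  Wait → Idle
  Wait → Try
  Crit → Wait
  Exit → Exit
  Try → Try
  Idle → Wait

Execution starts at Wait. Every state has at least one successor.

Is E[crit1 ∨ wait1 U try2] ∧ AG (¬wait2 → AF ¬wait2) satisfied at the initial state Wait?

States satisfying crit1 ∨ wait1: {Crit, Exit, Try, Idle}.
States satisfying try2: {Wait, Exit}.
States satisfying E[crit1 ∨ wait1 U try2]: {Wait, Crit, Exit, Idle}.
States satisfying ¬wait2 → AF ¬wait2: {Wait, Crit, Exit, Try, Idle}.
States satisfying AG (¬wait2 → AF ¬wait2): {Wait, Crit, Exit, Try, Idle}.
States satisfying E[crit1 ∨ wait1 U try2] ∧ AG (¬wait2 → AF ¬wait2): {Wait, Crit, Exit, Idle}.
Wait ∈ Sat(E[crit1 ∨ wait1 U try2] ∧ AG (¬wait2 → AF ¬wait2)).

Yes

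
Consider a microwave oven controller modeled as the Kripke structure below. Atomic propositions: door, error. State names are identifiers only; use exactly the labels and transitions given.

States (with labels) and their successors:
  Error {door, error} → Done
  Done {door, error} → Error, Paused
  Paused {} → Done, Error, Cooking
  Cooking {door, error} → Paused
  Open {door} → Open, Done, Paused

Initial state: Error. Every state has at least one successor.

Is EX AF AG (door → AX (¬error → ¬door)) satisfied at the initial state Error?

States satisfying AF AG (door → AX (¬error → ¬door)): {Error, Done, Paused, Cooking}.
States satisfying EX AF AG (door → AX (¬error → ¬door)): {Error, Done, Paused, Cooking, Open}.
Error ∈ Sat(EX AF AG (door → AX (¬error → ¬door))).

Satisfied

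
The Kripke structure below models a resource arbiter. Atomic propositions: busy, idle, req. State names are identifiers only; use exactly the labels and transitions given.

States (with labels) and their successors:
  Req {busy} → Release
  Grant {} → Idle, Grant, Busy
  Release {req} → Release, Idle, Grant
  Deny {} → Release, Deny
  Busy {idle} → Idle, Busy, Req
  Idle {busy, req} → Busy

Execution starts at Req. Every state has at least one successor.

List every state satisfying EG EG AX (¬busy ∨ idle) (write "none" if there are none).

States satisfying EG AX (¬busy ∨ idle): {Deny}.
States satisfying EG EG AX (¬busy ∨ idle): {Deny}.

{Deny}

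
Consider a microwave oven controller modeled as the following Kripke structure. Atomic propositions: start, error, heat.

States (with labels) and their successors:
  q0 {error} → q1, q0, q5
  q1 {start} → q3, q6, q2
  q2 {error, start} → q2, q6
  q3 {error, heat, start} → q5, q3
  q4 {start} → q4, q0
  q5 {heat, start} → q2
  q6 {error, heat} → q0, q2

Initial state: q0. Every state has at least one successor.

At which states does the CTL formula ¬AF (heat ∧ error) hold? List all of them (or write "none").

States satisfying heat ∧ error: {q3, q6}.
States satisfying AF (heat ∧ error): {q3, q6}.
States satisfying ¬AF (heat ∧ error): {q0, q1, q2, q4, q5}.

{q0, q1, q2, q4, q5}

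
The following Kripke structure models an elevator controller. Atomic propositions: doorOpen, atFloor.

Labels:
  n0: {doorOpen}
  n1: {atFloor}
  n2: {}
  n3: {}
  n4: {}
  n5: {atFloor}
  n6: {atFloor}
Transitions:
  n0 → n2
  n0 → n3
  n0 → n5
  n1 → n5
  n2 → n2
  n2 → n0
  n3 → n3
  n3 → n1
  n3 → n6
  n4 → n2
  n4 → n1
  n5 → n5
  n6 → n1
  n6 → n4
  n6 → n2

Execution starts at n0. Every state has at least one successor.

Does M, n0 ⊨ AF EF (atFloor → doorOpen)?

Yes

States satisfying EF (atFloor → doorOpen): {n0, n2, n3, n4, n6}.
States satisfying AF EF (atFloor → doorOpen): {n0, n2, n3, n4, n6}.
n0 ∈ Sat(AF EF (atFloor → doorOpen)).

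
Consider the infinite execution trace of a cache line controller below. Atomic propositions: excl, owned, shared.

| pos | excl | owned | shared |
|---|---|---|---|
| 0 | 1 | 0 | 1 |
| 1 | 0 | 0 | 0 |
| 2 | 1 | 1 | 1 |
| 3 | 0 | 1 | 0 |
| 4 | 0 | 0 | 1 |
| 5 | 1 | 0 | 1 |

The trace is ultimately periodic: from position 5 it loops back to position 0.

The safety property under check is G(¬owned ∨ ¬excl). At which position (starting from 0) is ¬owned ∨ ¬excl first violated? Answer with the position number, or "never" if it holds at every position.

2

Check ¬owned ∨ ¬excl at each position in order: 0 ✓, 1 ✓.
At position 2 the labels are {excl, owned, shared}, so ¬owned ∨ ¬excl is false there. This is the first violation.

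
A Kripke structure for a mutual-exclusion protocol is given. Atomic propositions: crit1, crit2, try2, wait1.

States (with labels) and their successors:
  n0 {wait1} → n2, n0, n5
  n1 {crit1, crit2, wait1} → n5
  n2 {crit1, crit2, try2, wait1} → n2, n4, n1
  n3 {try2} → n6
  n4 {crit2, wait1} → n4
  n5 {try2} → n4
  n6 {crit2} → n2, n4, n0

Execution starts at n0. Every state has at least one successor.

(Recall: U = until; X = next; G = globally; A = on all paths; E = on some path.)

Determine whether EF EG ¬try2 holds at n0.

States satisfying EG ¬try2: {n0, n4, n6}.
States satisfying EF EG ¬try2: {n0, n1, n2, n3, n4, n5, n6}.
Some path from n0 reaches a state where EG ¬try2 holds.
n0 ∈ Sat(EF EG ¬try2).

Yes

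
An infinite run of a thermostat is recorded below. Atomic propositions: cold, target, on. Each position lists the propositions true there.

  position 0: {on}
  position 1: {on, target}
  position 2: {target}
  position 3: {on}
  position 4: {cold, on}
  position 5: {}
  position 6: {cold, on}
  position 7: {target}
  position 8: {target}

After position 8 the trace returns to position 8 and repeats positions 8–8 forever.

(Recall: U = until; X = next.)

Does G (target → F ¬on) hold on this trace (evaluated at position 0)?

target → F ¬on holds at every position 0..8, and those are all positions ever visited, so G (target → F ¬on) holds.
Positions where target holds: 1, 2, 7, 8.
Check F ¬on at each: 1→ok, 2→ok, 7→ok, 8→ok.

Satisfied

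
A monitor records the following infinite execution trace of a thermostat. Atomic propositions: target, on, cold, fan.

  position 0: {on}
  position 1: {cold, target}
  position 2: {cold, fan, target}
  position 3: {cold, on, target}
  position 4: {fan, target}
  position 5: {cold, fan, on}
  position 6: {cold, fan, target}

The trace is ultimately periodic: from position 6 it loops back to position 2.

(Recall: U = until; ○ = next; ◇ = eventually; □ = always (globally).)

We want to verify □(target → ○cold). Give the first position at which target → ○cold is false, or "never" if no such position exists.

Check target → ○cold at each position in order: 0 ✓, 1 ✓, 2 ✓.
At position 3 the labels are {cold, on, target} and the next position 4 has {fan, target}, so target → ○cold is false there. This is the first violation.

3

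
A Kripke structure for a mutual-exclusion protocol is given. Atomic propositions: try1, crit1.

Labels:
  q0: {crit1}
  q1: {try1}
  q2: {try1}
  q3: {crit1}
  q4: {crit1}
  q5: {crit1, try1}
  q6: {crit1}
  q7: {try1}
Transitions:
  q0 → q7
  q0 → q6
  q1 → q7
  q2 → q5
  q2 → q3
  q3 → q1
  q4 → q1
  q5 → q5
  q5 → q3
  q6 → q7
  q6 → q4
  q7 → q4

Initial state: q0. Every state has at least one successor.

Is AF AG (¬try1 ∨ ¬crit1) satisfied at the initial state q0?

States satisfying AG (¬try1 ∨ ¬crit1): {q0, q1, q3, q4, q6, q7}.
States satisfying AF AG (¬try1 ∨ ¬crit1): {q0, q1, q3, q4, q6, q7}.
q0 ∈ Sat(AF AG (¬try1 ∨ ¬crit1)).

Satisfied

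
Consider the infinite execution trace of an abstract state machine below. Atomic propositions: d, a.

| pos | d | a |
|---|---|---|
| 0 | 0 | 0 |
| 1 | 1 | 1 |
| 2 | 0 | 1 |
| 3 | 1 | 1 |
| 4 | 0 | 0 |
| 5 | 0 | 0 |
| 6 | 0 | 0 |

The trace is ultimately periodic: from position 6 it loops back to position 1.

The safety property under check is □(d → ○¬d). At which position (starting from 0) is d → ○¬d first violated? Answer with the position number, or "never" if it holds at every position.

d → ○¬d holds at every position 0..6, and those are all the positions the trace ever visits, so the invariant □(d → ○¬d) is never violated.

never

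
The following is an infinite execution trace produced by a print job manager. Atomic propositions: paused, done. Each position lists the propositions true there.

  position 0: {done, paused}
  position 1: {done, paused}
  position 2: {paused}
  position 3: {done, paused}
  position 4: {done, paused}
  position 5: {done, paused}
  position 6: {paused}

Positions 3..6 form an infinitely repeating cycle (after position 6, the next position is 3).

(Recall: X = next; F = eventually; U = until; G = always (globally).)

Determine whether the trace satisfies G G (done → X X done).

Does not hold

G (done → X X done) must hold at every position from 0 onward. It fails at position 0, so G G (done → X X done) is false.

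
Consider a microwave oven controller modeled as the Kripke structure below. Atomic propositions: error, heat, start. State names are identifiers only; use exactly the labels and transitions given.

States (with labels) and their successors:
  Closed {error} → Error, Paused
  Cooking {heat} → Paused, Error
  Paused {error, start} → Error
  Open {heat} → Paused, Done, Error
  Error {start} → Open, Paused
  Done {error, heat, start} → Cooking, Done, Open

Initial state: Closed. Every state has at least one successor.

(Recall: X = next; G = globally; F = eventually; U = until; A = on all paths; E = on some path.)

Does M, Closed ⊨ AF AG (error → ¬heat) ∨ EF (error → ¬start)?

States satisfying AG (error → ¬heat): ∅.
States satisfying AF AG (error → ¬heat): ∅.
States satisfying error → ¬start: {Closed, Cooking, Open, Error}.
States satisfying EF (error → ¬start): {Closed, Cooking, Paused, Open, Error, Done}.
States satisfying AF AG (error → ¬heat) ∨ EF (error → ¬start): {Closed, Cooking, Paused, Open, Error, Done}.
Closed ∈ Sat(AF AG (error → ¬heat) ∨ EF (error → ¬start)).

Satisfied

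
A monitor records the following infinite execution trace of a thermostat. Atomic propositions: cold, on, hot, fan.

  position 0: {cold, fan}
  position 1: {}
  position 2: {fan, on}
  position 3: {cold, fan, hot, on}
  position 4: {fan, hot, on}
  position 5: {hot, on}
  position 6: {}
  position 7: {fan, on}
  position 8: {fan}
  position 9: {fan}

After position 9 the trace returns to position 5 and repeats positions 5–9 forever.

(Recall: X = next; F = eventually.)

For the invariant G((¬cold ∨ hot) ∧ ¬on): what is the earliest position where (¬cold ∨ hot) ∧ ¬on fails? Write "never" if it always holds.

0

At position 0 the labels are {cold, fan}, so (¬cold ∨ hot) ∧ ¬on is false there. This is the first violation.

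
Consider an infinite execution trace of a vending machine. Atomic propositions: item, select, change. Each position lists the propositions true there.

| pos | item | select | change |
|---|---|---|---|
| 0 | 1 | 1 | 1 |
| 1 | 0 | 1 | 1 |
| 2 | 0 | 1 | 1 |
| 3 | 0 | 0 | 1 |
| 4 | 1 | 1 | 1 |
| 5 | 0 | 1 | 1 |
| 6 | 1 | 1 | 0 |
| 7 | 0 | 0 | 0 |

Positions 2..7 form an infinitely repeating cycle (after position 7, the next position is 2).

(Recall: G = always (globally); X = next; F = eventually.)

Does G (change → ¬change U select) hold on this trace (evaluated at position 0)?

change → ¬change U select must hold at every position from 0 onward. It fails at position 3, so G (change → ¬change U select) is false.
Positions where change holds: 0, 1, 2, 3, 4, 5.
Check ¬change U select at each: 0→ok, 1→ok, 2→ok, 3→fails, 4→ok, 5→ok.

No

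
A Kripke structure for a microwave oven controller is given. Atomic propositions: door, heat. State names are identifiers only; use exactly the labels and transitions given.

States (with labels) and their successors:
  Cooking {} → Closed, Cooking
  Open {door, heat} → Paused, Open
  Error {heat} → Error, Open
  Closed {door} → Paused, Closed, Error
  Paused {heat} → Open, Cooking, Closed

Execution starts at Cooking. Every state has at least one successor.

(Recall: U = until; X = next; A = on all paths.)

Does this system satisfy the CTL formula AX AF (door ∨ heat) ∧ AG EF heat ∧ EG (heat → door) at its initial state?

States satisfying AF (door ∨ heat): {Open, Error, Closed, Paused}.
States satisfying AX AF (door ∨ heat): {Open, Error, Closed}.
States satisfying EF heat: {Cooking, Open, Error, Closed, Paused}.
States satisfying AG EF heat: {Cooking, Open, Error, Closed, Paused}.
States satisfying AX AF (door ∨ heat) ∧ AG EF heat: {Open, Error, Closed}.
States satisfying heat → door: {Cooking, Open, Closed}.
States satisfying EG (heat → door): {Cooking, Open, Closed}.
States satisfying AX AF (door ∨ heat) ∧ AG EF heat ∧ EG (heat → door): {Open, Closed}.
Cooking ∉ Sat(AX AF (door ∨ heat) ∧ AG EF heat ∧ EG (heat → door)).

Violated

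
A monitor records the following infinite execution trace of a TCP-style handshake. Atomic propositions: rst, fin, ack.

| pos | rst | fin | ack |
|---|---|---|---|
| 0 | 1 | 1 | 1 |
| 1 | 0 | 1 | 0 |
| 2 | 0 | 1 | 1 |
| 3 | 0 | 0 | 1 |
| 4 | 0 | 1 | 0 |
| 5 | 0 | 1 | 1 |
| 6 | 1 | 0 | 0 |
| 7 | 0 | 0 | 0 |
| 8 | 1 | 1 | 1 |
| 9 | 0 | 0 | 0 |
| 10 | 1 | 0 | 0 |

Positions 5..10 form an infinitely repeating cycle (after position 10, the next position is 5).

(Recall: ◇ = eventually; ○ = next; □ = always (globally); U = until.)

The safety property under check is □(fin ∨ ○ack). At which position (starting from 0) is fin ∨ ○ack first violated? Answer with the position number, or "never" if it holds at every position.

3

Check fin ∨ ○ack at each position in order: 0 ✓, 1 ✓, 2 ✓.
At position 3 the labels are {ack} and the next position 4 has {fin}, so fin ∨ ○ack is false there. This is the first violation.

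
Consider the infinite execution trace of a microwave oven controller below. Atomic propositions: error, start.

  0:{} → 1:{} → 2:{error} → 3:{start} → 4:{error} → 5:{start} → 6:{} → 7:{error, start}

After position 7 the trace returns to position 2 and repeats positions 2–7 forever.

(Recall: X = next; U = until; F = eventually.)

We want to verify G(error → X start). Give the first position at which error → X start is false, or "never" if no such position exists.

Check error → X start at each position in order: 0 ✓, 1 ✓, 2 ✓, 3 ✓, 4 ✓, 5 ✓, 6 ✓.
At position 7 the labels are {error, start} and the next position 2 has {error}, so error → X start is false there. This is the first violation.

7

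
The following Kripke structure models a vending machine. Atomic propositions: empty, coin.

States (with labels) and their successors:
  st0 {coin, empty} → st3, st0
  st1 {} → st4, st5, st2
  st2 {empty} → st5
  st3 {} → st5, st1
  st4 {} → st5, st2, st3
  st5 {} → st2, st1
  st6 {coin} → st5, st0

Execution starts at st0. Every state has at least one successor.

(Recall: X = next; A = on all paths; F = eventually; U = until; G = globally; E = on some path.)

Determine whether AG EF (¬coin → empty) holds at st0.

States satisfying EF (¬coin → empty): {st0, st1, st2, st3, st4, st5, st6}.
States satisfying AG EF (¬coin → empty): {st0, st1, st2, st3, st4, st5, st6}.
Every state reachable from st0 satisfies EF (¬coin → empty).
st0 ∈ Sat(AG EF (¬coin → empty)).

Holds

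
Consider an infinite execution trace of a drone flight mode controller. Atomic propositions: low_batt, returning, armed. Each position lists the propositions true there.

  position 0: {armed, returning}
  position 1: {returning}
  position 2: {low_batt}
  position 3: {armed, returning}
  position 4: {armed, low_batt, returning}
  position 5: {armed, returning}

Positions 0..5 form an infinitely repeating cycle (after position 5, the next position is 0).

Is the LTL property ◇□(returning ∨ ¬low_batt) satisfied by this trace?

Violated

□(returning ∨ ¬low_batt) is false at every position 0..5, so it never becomes true and ◇□(returning ∨ ¬low_batt) fails.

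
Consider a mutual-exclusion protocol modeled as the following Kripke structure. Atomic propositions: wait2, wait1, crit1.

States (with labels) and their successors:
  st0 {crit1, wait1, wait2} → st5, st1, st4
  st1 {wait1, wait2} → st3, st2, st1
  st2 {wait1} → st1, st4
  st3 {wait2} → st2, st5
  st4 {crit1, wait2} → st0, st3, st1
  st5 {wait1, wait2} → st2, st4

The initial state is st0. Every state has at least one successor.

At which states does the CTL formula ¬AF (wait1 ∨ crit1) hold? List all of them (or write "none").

States satisfying wait1 ∨ crit1: {st0, st1, st2, st4, st5}.
States satisfying AF (wait1 ∨ crit1): {st0, st1, st2, st3, st4, st5}.
States satisfying ¬AF (wait1 ∨ crit1): ∅.

none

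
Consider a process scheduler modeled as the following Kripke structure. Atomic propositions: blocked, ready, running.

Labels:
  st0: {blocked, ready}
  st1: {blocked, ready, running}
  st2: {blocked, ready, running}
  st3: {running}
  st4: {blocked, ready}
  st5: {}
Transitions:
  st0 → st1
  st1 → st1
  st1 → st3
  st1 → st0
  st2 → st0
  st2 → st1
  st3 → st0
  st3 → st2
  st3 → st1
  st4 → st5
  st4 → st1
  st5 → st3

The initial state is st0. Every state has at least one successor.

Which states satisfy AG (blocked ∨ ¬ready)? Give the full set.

{st0, st1, st2, st3, st4, st5}

States satisfying blocked ∨ ¬ready: {st0, st1, st2, st3, st4, st5}.
States satisfying AG (blocked ∨ ¬ready): {st0, st1, st2, st3, st4, st5}.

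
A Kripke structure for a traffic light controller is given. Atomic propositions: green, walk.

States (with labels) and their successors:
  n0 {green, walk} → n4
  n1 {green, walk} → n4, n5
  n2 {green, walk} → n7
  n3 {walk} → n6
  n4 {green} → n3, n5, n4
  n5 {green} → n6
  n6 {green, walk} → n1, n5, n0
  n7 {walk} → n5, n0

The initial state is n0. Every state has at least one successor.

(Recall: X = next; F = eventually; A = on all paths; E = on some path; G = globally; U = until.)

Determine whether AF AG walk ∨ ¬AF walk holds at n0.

States satisfying AG walk: ∅.
States satisfying AF AG walk: ∅.
States satisfying walk: {n0, n1, n2, n3, n6, n7}.
States satisfying AF walk: {n0, n1, n2, n3, n5, n6, n7}.
States satisfying ¬AF walk: {n4}.
States satisfying AF AG walk ∨ ¬AF walk: {n4}.
n0 ∉ Sat(AF AG walk ∨ ¬AF walk).

Violated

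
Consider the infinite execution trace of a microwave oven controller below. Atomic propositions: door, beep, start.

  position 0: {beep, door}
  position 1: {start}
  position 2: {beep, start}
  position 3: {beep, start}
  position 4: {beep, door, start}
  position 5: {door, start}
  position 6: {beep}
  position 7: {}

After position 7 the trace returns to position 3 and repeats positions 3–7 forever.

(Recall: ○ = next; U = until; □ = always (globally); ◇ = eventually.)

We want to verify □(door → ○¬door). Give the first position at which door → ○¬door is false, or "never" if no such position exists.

4

Check door → ○¬door at each position in order: 0 ✓, 1 ✓, 2 ✓, 3 ✓.
At position 4 the labels are {beep, door, start} and the next position 5 has {door, start}, so door → ○¬door is false there. This is the first violation.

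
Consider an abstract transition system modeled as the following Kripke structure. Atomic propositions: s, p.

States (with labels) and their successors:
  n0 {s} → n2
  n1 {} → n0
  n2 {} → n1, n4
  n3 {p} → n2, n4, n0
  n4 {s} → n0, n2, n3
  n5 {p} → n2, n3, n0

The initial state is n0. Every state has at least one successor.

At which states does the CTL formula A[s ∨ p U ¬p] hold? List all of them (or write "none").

States satisfying s ∨ p: {n0, n3, n4, n5}.
States satisfying ¬p: {n0, n1, n2, n4}.
States satisfying A[s ∨ p U ¬p]: {n0, n1, n2, n3, n4, n5}.

{n0, n1, n2, n3, n4, n5}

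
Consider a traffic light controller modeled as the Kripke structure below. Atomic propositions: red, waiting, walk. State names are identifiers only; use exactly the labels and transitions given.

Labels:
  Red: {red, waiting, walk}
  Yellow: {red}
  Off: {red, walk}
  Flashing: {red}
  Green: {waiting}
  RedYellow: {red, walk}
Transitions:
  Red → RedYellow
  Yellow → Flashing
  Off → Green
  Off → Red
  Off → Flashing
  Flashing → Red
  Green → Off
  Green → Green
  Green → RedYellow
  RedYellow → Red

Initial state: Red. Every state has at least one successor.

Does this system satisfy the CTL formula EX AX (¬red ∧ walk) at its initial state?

No

States satisfying AX (¬red ∧ walk): ∅.
States satisfying EX AX (¬red ∧ walk): ∅.
No suitable path/successor from Red witnesses the formula.
Red ∉ Sat(EX AX (¬red ∧ walk)).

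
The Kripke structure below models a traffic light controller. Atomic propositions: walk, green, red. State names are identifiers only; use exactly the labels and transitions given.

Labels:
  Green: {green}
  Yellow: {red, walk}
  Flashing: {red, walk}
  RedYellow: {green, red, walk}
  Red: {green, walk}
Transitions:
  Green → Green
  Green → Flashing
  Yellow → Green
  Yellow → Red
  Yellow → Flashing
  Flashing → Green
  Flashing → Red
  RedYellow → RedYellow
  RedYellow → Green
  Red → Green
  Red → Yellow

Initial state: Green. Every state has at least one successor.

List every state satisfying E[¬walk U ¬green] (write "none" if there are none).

States satisfying ¬walk: {Green}.
States satisfying ¬green: {Yellow, Flashing}.
States satisfying E[¬walk U ¬green]: {Green, Yellow, Flashing}.

{Green, Yellow, Flashing}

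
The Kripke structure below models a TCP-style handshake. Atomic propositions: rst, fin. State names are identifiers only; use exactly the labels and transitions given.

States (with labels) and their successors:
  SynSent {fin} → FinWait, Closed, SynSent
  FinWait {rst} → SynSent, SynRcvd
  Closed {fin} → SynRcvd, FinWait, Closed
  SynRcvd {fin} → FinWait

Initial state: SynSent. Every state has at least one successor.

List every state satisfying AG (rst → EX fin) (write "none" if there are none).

States satisfying rst → EX fin: {SynSent, FinWait, Closed, SynRcvd}.
States satisfying AG (rst → EX fin): {SynSent, FinWait, Closed, SynRcvd}.

{SynSent, FinWait, Closed, SynRcvd}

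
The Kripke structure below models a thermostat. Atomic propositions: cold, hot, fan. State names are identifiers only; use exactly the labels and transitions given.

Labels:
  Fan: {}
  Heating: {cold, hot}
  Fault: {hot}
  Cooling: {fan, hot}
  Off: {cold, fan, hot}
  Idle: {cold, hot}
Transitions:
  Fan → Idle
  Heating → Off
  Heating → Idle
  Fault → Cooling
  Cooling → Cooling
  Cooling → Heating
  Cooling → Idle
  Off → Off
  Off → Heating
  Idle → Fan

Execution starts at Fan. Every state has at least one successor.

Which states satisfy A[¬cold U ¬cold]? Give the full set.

{Fan, Fault, Cooling}

States satisfying ¬cold: {Fan, Fault, Cooling}.
States satisfying A[¬cold U ¬cold]: {Fan, Fault, Cooling}.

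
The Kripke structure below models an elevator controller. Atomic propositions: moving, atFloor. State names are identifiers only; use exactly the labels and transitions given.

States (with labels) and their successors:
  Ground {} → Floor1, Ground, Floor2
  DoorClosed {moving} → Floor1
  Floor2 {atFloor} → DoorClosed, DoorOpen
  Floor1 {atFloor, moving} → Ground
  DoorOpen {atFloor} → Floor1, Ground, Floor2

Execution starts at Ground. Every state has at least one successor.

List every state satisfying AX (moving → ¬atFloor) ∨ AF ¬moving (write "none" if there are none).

States satisfying moving → ¬atFloor: {Ground, DoorClosed, Floor2, DoorOpen}.
States satisfying AX (moving → ¬atFloor): {Floor2, Floor1}.
States satisfying ¬moving: {Ground, Floor2, DoorOpen}.
States satisfying AF ¬moving: {Ground, DoorClosed, Floor2, Floor1, DoorOpen}.
States satisfying AX (moving → ¬atFloor) ∨ AF ¬moving: {Ground, DoorClosed, Floor2, Floor1, DoorOpen}.

{Ground, DoorClosed, Floor2, Floor1, DoorOpen}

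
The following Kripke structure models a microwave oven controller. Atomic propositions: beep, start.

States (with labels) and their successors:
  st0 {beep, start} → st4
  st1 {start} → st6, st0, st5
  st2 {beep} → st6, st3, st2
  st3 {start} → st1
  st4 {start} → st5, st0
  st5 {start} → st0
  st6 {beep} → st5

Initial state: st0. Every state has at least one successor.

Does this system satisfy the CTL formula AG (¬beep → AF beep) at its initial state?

Satisfied

States satisfying ¬beep → AF beep: {st0, st1, st2, st3, st4, st5, st6}.
States satisfying AG (¬beep → AF beep): {st0, st1, st2, st3, st4, st5, st6}.
Every state reachable from st0 satisfies ¬beep → AF beep.
st0 ∈ Sat(AG (¬beep → AF beep)).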